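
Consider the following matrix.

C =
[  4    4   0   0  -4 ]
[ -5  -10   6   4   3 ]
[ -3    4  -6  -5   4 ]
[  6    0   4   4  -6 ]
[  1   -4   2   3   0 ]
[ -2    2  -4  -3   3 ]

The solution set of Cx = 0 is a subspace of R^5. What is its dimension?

Row reduce to echelon form.
R2 ← R2 + (5/4)·R1: [0, -5, 6, 4, -2]
R3 ← R3 + (3/4)·R1: [0, 7, -6, -5, 1]
R4 ← R4 − (3/2)·R1: [0, -6, 4, 4, 0]
R5 ← R5 − (1/4)·R1: [0, -5, 2, 3, 1]
R6 ← R6 + (1/2)·R1: [0, 4, -4, -3, 1]
R3 ← R3 + (7/5)·R2: [0, 0, 12/5, 3/5, -9/5]
R4 ← R4 − (6/5)·R2: [0, 0, -16/5, -4/5, 12/5]
R5 ← R5 − R2: [0, 0, -4, -1, 3]
R6 ← R6 + (4/5)·R2: [0, 0, 4/5, 1/5, -3/5]
R4 ← R4 + (4/3)·R3: [0, 0, 0, 0, 0]
R5 ← R5 + (5/3)·R3: [0, 0, 0, 0, 0]
R6 ← R6 − (1/3)·R3: [0, 0, 0, 0, 0]
3 nonzero rows, so rank(C) = 3.
C has 5 columns; by rank–nullity, nullity = 5 − 3 = 2.

2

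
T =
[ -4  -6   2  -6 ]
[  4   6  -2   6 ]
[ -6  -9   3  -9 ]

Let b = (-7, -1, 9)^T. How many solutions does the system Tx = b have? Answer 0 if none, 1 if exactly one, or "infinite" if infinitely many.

0

Row reduce the augmented matrix [T | b].
R2 ← R2 + R1: [0, 0, 0, 0, -8]
R3 ← R3 − (3/2)·R1: [0, 0, 0, 0, 39/2]
R3 ← R3 + (39/16)·R2: [0, 0, 0, 0, 0]
The echelon form has 2 nonzero rows; the last pivot sits in the augmented column, so rank(T) = 1 but rank([T|b]) = 2.
Since the ranks differ, the system is inconsistent.
It has no solutions.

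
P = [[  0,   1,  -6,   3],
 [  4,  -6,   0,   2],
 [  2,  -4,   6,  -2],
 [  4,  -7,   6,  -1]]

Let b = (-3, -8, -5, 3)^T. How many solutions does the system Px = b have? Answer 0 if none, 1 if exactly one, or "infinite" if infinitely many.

Row reduce the augmented matrix [P | b].
Swap R1 ↔ R2
R3 ← R3 − (1/2)·R1: [0, -1, 6, -3, -1]
R4 ← R4 − R1: [0, -1, 6, -3, 11]
R3 ← R3 + R2: [0, 0, 0, 0, -4]
R4 ← R4 + R2: [0, 0, 0, 0, 8]
R4 ← R4 + (2)·R3: [0, 0, 0, 0, 0]
The echelon form has 3 nonzero rows; the last pivot sits in the augmented column, so rank(P) = 2 but rank([P|b]) = 3.
Since the ranks differ, the system is inconsistent.
It has no solutions.

0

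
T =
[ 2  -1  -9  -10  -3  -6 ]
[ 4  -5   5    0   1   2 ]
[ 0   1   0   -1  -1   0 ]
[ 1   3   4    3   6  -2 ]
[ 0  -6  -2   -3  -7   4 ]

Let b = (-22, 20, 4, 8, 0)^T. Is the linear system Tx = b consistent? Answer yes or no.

yes

Row reduce the augmented matrix [T | b].
R2 ← R2 − (2)·R1: [0, -3, 23, 20, 7, 14, 64]
R4 ← R4 − (1/2)·R1: [0, 7/2, 17/2, 8, 15/2, 1, 19]
R3 ← R3 + (1/3)·R2: [0, 0, 23/3, 17/3, 4/3, 14/3, 76/3]
R4 ← R4 + (7/6)·R2: [0, 0, 106/3, 94/3, 47/3, 52/3, 281/3]
R5 ← R5 − (2)·R2: [0, 0, -48, -43, -21, -24, -128]
R4 ← R4 − (106/23)·R3: [0, 0, 0, 120/23, 219/23, -96/23, -531/23]
R5 ← R5 + (144/23)·R3: [0, 0, 0, -173/23, -291/23, 120/23, 704/23]
R5 ← R5 + (173/120)·R4: [0, 0, 0, 0, 43/40, -4/5, -107/40]
The echelon form has 5 nonzero rows, and every pivot lies in the first 6 columns, so rank(T) = rank([T|b]) = 5.
The system is consistent.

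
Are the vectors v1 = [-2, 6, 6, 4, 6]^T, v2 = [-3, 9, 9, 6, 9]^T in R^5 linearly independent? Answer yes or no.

no

Form the matrix with these vectors as rows and row reduce.
R2 ← R2 − (3/2)·R1: [0, 0, 0, 0, 0]
1 nonzero row, so the 2 vectors span a space of dimension 1.
Since 1 < 2, the vectors are linearly dependent.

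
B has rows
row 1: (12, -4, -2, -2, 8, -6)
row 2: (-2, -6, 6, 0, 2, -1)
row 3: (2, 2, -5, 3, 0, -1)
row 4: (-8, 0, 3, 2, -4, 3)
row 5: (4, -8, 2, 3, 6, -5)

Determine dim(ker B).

3

Row reduce to echelon form.
R2 ← R2 + (1/6)·R1: [0, -20/3, 17/3, -1/3, 10/3, -2]
R3 ← R3 − (1/6)·R1: [0, 8/3, -14/3, 10/3, -4/3, 0]
R4 ← R4 + (2/3)·R1: [0, -8/3, 5/3, 2/3, 4/3, -1]
R5 ← R5 − (1/3)·R1: [0, -20/3, 8/3, 11/3, 10/3, -3]
R3 ← R3 + (2/5)·R2: [0, 0, -12/5, 16/5, 0, -4/5]
R4 ← R4 − (2/5)·R2: [0, 0, -3/5, 4/5, 0, -1/5]
R5 ← R5 − R2: [0, 0, -3, 4, 0, -1]
R4 ← R4 − (1/4)·R3: [0, 0, 0, 0, 0, 0]
R5 ← R5 − (5/4)·R3: [0, 0, 0, 0, 0, 0]
3 nonzero rows, so rank(B) = 3.
B has 6 columns; by rank–nullity, nullity = 6 − 3 = 3.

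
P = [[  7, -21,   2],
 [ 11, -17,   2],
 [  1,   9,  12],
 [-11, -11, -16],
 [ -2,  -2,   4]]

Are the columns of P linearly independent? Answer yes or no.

yes

Row reduce P to echelon form.
R2 ← R2 − (11/7)·R1: [0, 16, -8/7]
R3 ← R3 − (1/7)·R1: [0, 12, 82/7]
R4 ← R4 + (11/7)·R1: [0, -44, -90/7]
R5 ← R5 + (2/7)·R1: [0, -8, 32/7]
R3 ← R3 − (3/4)·R2: [0, 0, 88/7]
R4 ← R4 + (11/4)·R2: [0, 0, -16]
R5 ← R5 + (1/2)·R2: [0, 0, 4]
R4 ← R4 + (14/11)·R3: [0, 0, 0]
R5 ← R5 − (7/22)·R3: [0, 0, 0]
3 pivots among 3 columns.
Every column is a pivot column, so the columns are linearly independent.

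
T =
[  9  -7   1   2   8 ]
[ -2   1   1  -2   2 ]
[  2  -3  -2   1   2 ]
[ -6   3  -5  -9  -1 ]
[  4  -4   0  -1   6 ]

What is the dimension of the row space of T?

Row reduce to echelon form.
R2 ← R2 + (2/9)·R1: [0, -5/9, 11/9, -14/9, 34/9]
R3 ← R3 − (2/9)·R1: [0, -13/9, -20/9, 5/9, 2/9]
R4 ← R4 + (2/3)·R1: [0, -5/3, -13/3, -23/3, 13/3]
R5 ← R5 − (4/9)·R1: [0, -8/9, -4/9, -17/9, 22/9]
R3 ← R3 − (13/5)·R2: [0, 0, -27/5, 23/5, -48/5]
R4 ← R4 − (3)·R2: [0, 0, -8, -3, -7]
R5 ← R5 − (8/5)·R2: [0, 0, -12/5, 3/5, -18/5]
R4 ← R4 − (40/27)·R3: [0, 0, 0, -265/27, 65/9]
R5 ← R5 − (4/9)·R3: [0, 0, 0, -13/9, 2/3]
R5 ← R5 − (39/265)·R4: [0, 0, 0, 0, -21/53]
Echelon form has 5 nonzero rows, so rank(T) = 5.
The row space has dimension equal to the rank: 5.

5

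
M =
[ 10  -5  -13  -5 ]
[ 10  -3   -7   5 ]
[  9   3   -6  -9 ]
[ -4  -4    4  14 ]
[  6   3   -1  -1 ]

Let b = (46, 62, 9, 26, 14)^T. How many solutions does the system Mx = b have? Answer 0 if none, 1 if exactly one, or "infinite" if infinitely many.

Row reduce the augmented matrix [M | b].
R2 ← R2 − R1: [0, 2, 6, 10, 16]
R3 ← R3 − (9/10)·R1: [0, 15/2, 57/10, -9/2, -162/5]
R4 ← R4 + (2/5)·R1: [0, -6, -6/5, 12, 222/5]
R5 ← R5 − (3/5)·R1: [0, 6, 34/5, 2, -68/5]
R3 ← R3 − (15/4)·R2: [0, 0, -84/5, -42, -462/5]
R4 ← R4 + (3)·R2: [0, 0, 84/5, 42, 462/5]
R5 ← R5 − (3)·R2: [0, 0, -56/5, -28, -308/5]
R4 ← R4 + R3: [0, 0, 0, 0, 0]
R5 ← R5 − (2/3)·R3: [0, 0, 0, 0, 0]
The echelon form has 3 nonzero rows, and every pivot lies in the first 4 columns, so rank(M) = rank([M|b]) = 3.
The system is consistent.
rank = 3 < 4 unknowns, so there are infinitely many solutions.

infinite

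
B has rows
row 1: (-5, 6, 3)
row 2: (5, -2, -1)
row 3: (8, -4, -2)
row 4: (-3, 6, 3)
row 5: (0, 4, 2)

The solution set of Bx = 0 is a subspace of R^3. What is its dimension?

Row reduce to echelon form.
R2 ← R2 + R1: [0, 4, 2]
R3 ← R3 + (8/5)·R1: [0, 28/5, 14/5]
R4 ← R4 − (3/5)·R1: [0, 12/5, 6/5]
R3 ← R3 − (7/5)·R2: [0, 0, 0]
R4 ← R4 − (3/5)·R2: [0, 0, 0]
R5 ← R5 − R2: [0, 0, 0]
2 nonzero rows, so rank(B) = 2.
B has 3 columns; by rank–nullity, nullity = 3 − 2 = 1.

1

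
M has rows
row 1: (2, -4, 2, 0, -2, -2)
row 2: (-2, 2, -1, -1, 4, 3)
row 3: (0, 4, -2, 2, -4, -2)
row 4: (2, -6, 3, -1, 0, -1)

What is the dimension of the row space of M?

Row reduce to echelon form.
R2 ← R2 + R1: [0, -2, 1, -1, 2, 1]
R4 ← R4 − R1: [0, -2, 1, -1, 2, 1]
R3 ← R3 + (2)·R2: [0, 0, 0, 0, 0, 0]
R4 ← R4 − R2: [0, 0, 0, 0, 0, 0]
Echelon form has 2 nonzero rows, so rank(M) = 2.
The row space has dimension equal to the rank: 2.

2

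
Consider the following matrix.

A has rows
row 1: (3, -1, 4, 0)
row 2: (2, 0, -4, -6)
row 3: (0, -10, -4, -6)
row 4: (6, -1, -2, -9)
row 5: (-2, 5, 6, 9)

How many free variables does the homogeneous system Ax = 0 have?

Row reduce to echelon form.
R2 ← R2 − (2/3)·R1: [0, 2/3, -20/3, -6]
R4 ← R4 − (2)·R1: [0, 1, -10, -9]
R5 ← R5 + (2/3)·R1: [0, 13/3, 26/3, 9]
R3 ← R3 + (15)·R2: [0, 0, -104, -96]
R4 ← R4 − (3/2)·R2: [0, 0, 0, 0]
R5 ← R5 − (13/2)·R2: [0, 0, 52, 48]
R5 ← R5 + (1/2)·R3: [0, 0, 0, 0]
3 nonzero rows, so rank(A) = 3.
A has 4 columns; by rank–nullity, nullity = 4 − 3 = 1.

1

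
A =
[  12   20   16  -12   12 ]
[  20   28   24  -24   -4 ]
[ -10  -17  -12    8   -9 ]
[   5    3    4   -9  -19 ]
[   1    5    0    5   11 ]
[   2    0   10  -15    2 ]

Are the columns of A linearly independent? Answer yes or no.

no

Row reduce A to echelon form.
R2 ← R2 − (5/3)·R1: [0, -16/3, -8/3, -4, -24]
R3 ← R3 + (5/6)·R1: [0, -1/3, 4/3, -2, 1]
R4 ← R4 − (5/12)·R1: [0, -16/3, -8/3, -4, -24]
R5 ← R5 − (1/12)·R1: [0, 10/3, -4/3, 6, 10]
R6 ← R6 − (1/6)·R1: [0, -10/3, 22/3, -13, 0]
R3 ← R3 − (1/16)·R2: [0, 0, 3/2, -7/4, 5/2]
R4 ← R4 − R2: [0, 0, 0, 0, 0]
R5 ← R5 + (5/8)·R2: [0, 0, -3, 7/2, -5]
R6 ← R6 − (5/8)·R2: [0, 0, 9, -21/2, 15]
R5 ← R5 + (2)·R3: [0, 0, 0, 0, 0]
R6 ← R6 − (6)·R3: [0, 0, 0, 0, 0]
3 pivots among 5 columns.
Only 3 < 5 pivot columns, so the columns are linearly dependent.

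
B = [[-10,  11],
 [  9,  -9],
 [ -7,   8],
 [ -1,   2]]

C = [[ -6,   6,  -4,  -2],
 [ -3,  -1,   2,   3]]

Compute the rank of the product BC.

2

First compute BC:
[[ 27, -71,  62,  53],
 [-27,  63, -54, -45],
 [ 18, -50,  44,  38],
 [  0,  -8,   8,   8]]
Now row reduce the product.
R2 ← R2 + R1: [0, -8, 8, 8]
R3 ← R3 − (2/3)·R1: [0, -8/3, 8/3, 8/3]
R3 ← R3 − (1/3)·R2: [0, 0, 0, 0]
R4 ← R4 − R2: [0, 0, 0, 0]
2 nonzero rows, so rank(BC) = 2.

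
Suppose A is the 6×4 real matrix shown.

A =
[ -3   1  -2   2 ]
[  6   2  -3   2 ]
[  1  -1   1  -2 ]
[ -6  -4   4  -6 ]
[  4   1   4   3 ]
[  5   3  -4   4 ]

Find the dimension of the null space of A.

1

Row reduce to echelon form.
R2 ← R2 + (2)·R1: [0, 4, -7, 6]
R3 ← R3 + (1/3)·R1: [0, -2/3, 1/3, -4/3]
R4 ← R4 − (2)·R1: [0, -6, 8, -10]
R5 ← R5 + (4/3)·R1: [0, 7/3, 4/3, 17/3]
R6 ← R6 + (5/3)·R1: [0, 14/3, -22/3, 22/3]
R3 ← R3 + (1/6)·R2: [0, 0, -5/6, -1/3]
R4 ← R4 + (3/2)·R2: [0, 0, -5/2, -1]
R5 ← R5 − (7/12)·R2: [0, 0, 65/12, 13/6]
R6 ← R6 − (7/6)·R2: [0, 0, 5/6, 1/3]
R4 ← R4 − (3)·R3: [0, 0, 0, 0]
R5 ← R5 + (13/2)·R3: [0, 0, 0, 0]
R6 ← R6 + R3: [0, 0, 0, 0]
3 nonzero rows, so rank(A) = 3.
A has 4 columns; by rank–nullity, nullity = 4 − 3 = 1.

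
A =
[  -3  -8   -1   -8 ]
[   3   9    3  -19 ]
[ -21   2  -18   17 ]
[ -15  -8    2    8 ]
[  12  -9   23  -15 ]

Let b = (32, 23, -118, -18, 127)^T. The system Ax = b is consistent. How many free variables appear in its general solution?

Row reduce the augmented matrix [A | b].
R2 ← R2 + R1: [0, 1, 2, -27, 55]
R3 ← R3 − (7)·R1: [0, 58, -11, 73, -342]
R4 ← R4 − (5)·R1: [0, 32, 7, 48, -178]
R5 ← R5 + (4)·R1: [0, -41, 19, -47, 255]
R3 ← R3 − (58)·R2: [0, 0, -127, 1639, -3532]
R4 ← R4 − (32)·R2: [0, 0, -57, 912, -1938]
R5 ← R5 + (41)·R2: [0, 0, 101, -1154, 2510]
R4 ← R4 − (57/127)·R3: [0, 0, 0, 22401/127, -44802/127]
R5 ← R5 + (101/127)·R3: [0, 0, 0, 18981/127, -37962/127]
R5 ← R5 − (111/131)·R4: [0, 0, 0, 0, 0]
The echelon form has 4 nonzero rows, and every pivot lies in the first 4 columns, so rank(A) = rank([A|b]) = 4.
The system is consistent.
Free variables = (unknowns) − (rank) = 4 − 4 = 0.

0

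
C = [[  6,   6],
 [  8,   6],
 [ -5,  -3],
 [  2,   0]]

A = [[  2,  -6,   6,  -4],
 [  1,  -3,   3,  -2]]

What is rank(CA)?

1

First compute CA:
[[ 18, -54,  54, -36],
 [ 22, -66,  66, -44],
 [-13,  39, -39,  26],
 [  4, -12,  12,  -8]]
Now row reduce the product.
R2 ← R2 − (11/9)·R1: [0, 0, 0, 0]
R3 ← R3 + (13/18)·R1: [0, 0, 0, 0]
R4 ← R4 − (2/9)·R1: [0, 0, 0, 0]
1 nonzero row, so rank(CA) = 1.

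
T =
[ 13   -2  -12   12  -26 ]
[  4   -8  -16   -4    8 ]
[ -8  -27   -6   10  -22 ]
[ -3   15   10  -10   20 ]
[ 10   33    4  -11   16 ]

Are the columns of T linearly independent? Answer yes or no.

no

Row reduce T to echelon form.
R2 ← R2 − (4/13)·R1: [0, -96/13, -160/13, -100/13, 16]
R3 ← R3 + (8/13)·R1: [0, -367/13, -174/13, 226/13, -38]
R4 ← R4 + (3/13)·R1: [0, 189/13, 94/13, -94/13, 14]
R5 ← R5 − (10/13)·R1: [0, 449/13, 172/13, -263/13, 36]
R3 ← R3 − (367/96)·R2: [0, 0, 101/3, 1123/24, -595/6]
R4 ← R4 + (63/32)·R2: [0, 0, -17, -179/8, 91/2]
R5 ← R5 + (449/96)·R2: [0, 0, -133/3, -1349/24, 665/6]
R4 ← R4 + (51/101)·R3: [0, 0, 0, 253/202, -462/101]
R5 ← R5 + (133/101)·R3: [0, 0, 0, 2185/404, -1995/101]
R5 ← R5 − (95/22)·R4: [0, 0, 0, 0, 0]
4 pivots among 5 columns.
Only 4 < 5 pivot columns, so the columns are linearly dependent.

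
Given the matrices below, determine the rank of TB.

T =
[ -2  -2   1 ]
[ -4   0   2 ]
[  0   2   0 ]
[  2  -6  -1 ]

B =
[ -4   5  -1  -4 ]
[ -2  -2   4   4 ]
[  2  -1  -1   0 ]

2

First compute TB:
[[ 14,  -7,  -7,   0],
 [ 20, -22,   2,  16],
 [ -4,  -4,   8,   8],
 [  2,  23, -25, -32]]
Now row reduce the product.
R2 ← R2 − (10/7)·R1: [0, -12, 12, 16]
R3 ← R3 + (2/7)·R1: [0, -6, 6, 8]
R4 ← R4 − (1/7)·R1: [0, 24, -24, -32]
R3 ← R3 − (1/2)·R2: [0, 0, 0, 0]
R4 ← R4 + (2)·R2: [0, 0, 0, 0]
2 nonzero rows, so rank(TB) = 2.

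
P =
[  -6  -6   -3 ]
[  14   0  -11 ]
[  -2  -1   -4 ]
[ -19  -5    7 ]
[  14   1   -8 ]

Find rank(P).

Row reduce to echelon form.
R2 ← R2 + (7/3)·R1: [0, -14, -18]
R3 ← R3 − (1/3)·R1: [0, 1, -3]
R4 ← R4 − (19/6)·R1: [0, 14, 33/2]
R5 ← R5 + (7/3)·R1: [0, -13, -15]
R3 ← R3 + (1/14)·R2: [0, 0, -30/7]
R4 ← R4 + R2: [0, 0, -3/2]
R5 ← R5 − (13/14)·R2: [0, 0, 12/7]
R4 ← R4 − (7/20)·R3: [0, 0, 0]
R5 ← R5 + (2/5)·R3: [0, 0, 0]
Echelon form has 3 nonzero rows, so rank(P) = 3.

3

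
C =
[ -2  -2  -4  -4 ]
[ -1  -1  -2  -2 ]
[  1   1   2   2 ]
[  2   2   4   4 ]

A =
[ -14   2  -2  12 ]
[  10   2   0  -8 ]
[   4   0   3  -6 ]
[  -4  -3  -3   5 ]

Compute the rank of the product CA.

1

First compute CA:
[[  8,   4,   4,  -4],
 [  4,   2,   2,  -2],
 [ -4,  -2,  -2,   2],
 [ -8,  -4,  -4,   4]]
Now row reduce the product.
R2 ← R2 − (1/2)·R1: [0, 0, 0, 0]
R3 ← R3 + (1/2)·R1: [0, 0, 0, 0]
R4 ← R4 + R1: [0, 0, 0, 0]
1 nonzero row, so rank(CA) = 1.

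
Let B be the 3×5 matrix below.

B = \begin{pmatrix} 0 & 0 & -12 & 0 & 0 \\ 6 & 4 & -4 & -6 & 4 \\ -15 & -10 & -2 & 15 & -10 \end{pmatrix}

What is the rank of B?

Row reduce to echelon form.
Swap R1 ↔ R2
R3 ← R3 + (5/2)·R1: [0, 0, -12, 0, 0]
R3 ← R3 − R2: [0, 0, 0, 0, 0]
Echelon form has 2 nonzero rows, so rank(B) = 2.

2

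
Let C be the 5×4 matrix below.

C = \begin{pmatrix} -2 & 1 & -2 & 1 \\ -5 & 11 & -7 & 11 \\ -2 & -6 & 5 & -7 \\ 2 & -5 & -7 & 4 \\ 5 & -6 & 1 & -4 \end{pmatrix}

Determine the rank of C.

Row reduce to echelon form.
R2 ← R2 − (5/2)·R1: [0, 17/2, -2, 17/2]
R3 ← R3 − R1: [0, -7, 7, -8]
R4 ← R4 + R1: [0, -4, -9, 5]
R5 ← R5 + (5/2)·R1: [0, -7/2, -4, -3/2]
R3 ← R3 + (14/17)·R2: [0, 0, 91/17, -1]
R4 ← R4 + (8/17)·R2: [0, 0, -169/17, 9]
R5 ← R5 + (7/17)·R2: [0, 0, -82/17, 2]
R4 ← R4 + (13/7)·R3: [0, 0, 0, 50/7]
R5 ← R5 + (82/91)·R3: [0, 0, 0, 100/91]
R5 ← R5 − (2/13)·R4: [0, 0, 0, 0]
Echelon form has 4 nonzero rows, so rank(C) = 4.

4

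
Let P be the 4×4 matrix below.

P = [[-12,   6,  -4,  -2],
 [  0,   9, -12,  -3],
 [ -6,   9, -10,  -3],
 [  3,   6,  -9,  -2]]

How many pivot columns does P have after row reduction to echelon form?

2

Row reduce to echelon form.
R3 ← R3 − (1/2)·R1: [0, 6, -8, -2]
R4 ← R4 + (1/4)·R1: [0, 15/2, -10, -5/2]
R3 ← R3 − (2/3)·R2: [0, 0, 0, 0]
R4 ← R4 − (5/6)·R2: [0, 0, 0, 0]
Echelon form has 2 nonzero rows, so rank(P) = 2.
Each nonzero row contributes one pivot column: 2 pivot columns.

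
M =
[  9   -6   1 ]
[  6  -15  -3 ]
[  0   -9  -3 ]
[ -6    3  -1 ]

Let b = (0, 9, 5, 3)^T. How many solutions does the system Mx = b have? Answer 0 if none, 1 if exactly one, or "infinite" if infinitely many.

Row reduce the augmented matrix [M | b].
R2 ← R2 − (2/3)·R1: [0, -11, -11/3, 9]
R4 ← R4 + (2/3)·R1: [0, -1, -1/3, 3]
R3 ← R3 − (9/11)·R2: [0, 0, 0, -26/11]
R4 ← R4 − (1/11)·R2: [0, 0, 0, 24/11]
R4 ← R4 + (12/13)·R3: [0, 0, 0, 0]
The echelon form has 3 nonzero rows; the last pivot sits in the augmented column, so rank(M) = 2 but rank([M|b]) = 3.
Since the ranks differ, the system is inconsistent.
It has no solutions.

0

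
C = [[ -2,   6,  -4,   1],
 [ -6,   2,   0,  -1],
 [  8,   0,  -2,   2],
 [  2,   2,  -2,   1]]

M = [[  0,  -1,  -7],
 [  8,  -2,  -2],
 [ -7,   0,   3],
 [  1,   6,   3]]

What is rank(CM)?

2

First compute CM:
[[ 77,  -4,  -7],
 [ 15,  -4,  35],
 [ 16,   4, -56],
 [ 31,   0, -21]]
Now row reduce the product.
R2 ← R2 − (15/77)·R1: [0, -248/77, 400/11]
R3 ← R3 − (16/77)·R1: [0, 372/77, -600/11]
R4 ← R4 − (31/77)·R1: [0, 124/77, -200/11]
R3 ← R3 + (3/2)·R2: [0, 0, 0]
R4 ← R4 + (1/2)·R2: [0, 0, 0]
2 nonzero rows, so rank(CM) = 2.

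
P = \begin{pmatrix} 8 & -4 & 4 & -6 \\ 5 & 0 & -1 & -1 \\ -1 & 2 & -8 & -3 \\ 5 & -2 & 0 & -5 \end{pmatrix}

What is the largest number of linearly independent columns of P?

Row reduce to echelon form.
R2 ← R2 − (5/8)·R1: [0, 5/2, -7/2, 11/4]
R3 ← R3 + (1/8)·R1: [0, 3/2, -15/2, -15/4]
R4 ← R4 − (5/8)·R1: [0, 1/2, -5/2, -5/4]
R3 ← R3 − (3/5)·R2: [0, 0, -27/5, -27/5]
R4 ← R4 − (1/5)·R2: [0, 0, -9/5, -9/5]
R4 ← R4 − (1/3)·R3: [0, 0, 0, 0]
Echelon form has 3 nonzero rows, so rank(P) = 3.
The rank gives the maximum number of linearly independent columns: 3.

3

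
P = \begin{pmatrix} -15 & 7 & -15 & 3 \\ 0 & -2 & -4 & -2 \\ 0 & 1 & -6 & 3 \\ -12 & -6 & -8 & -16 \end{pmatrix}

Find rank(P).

3

Row reduce to echelon form.
R4 ← R4 − (4/5)·R1: [0, -58/5, 4, -92/5]
R3 ← R3 + (1/2)·R2: [0, 0, -8, 2]
R4 ← R4 − (29/5)·R2: [0, 0, 136/5, -34/5]
R4 ← R4 + (17/5)·R3: [0, 0, 0, 0]
Echelon form has 3 nonzero rows, so rank(P) = 3.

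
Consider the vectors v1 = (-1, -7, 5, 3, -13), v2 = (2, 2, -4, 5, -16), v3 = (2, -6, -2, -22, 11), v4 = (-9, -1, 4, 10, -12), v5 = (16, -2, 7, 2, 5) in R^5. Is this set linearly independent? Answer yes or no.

yes

Form the matrix with these vectors as rows and row reduce.
R2 ← R2 + (2)·R1: [0, -12, 6, 11, -42]
R3 ← R3 + (2)·R1: [0, -20, 8, -16, -15]
R4 ← R4 − (9)·R1: [0, 62, -41, -17, 105]
R5 ← R5 + (16)·R1: [0, -114, 87, 50, -203]
R3 ← R3 − (5/3)·R2: [0, 0, -2, -103/3, 55]
R4 ← R4 + (31/6)·R2: [0, 0, -10, 239/6, -112]
R5 ← R5 − (19/2)·R2: [0, 0, 30, -109/2, 196]
R4 ← R4 − (5)·R3: [0, 0, 0, 423/2, -387]
R5 ← R5 + (15)·R3: [0, 0, 0, -1139/2, 1021]
R5 ← R5 + (1139/423)·R4: [0, 0, 0, 0, -990/47]
5 nonzero rows, so the 5 vectors span a space of dimension 5.
Since 5 = 5, the vectors are linearly independent.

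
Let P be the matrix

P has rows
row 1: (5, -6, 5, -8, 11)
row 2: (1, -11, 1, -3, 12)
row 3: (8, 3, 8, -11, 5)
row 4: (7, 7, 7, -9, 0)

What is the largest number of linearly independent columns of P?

2

Row reduce to echelon form.
R2 ← R2 − (1/5)·R1: [0, -49/5, 0, -7/5, 49/5]
R3 ← R3 − (8/5)·R1: [0, 63/5, 0, 9/5, -63/5]
R4 ← R4 − (7/5)·R1: [0, 77/5, 0, 11/5, -77/5]
R3 ← R3 + (9/7)·R2: [0, 0, 0, 0, 0]
R4 ← R4 + (11/7)·R2: [0, 0, 0, 0, 0]
Echelon form has 2 nonzero rows, so rank(P) = 2.
The rank gives the maximum number of linearly independent columns: 2.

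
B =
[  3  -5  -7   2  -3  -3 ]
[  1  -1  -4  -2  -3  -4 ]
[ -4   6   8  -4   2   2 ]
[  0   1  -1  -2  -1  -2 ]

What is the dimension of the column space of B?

Row reduce to echelon form.
R2 ← R2 − (1/3)·R1: [0, 2/3, -5/3, -8/3, -2, -3]
R3 ← R3 + (4/3)·R1: [0, -2/3, -4/3, -4/3, -2, -2]
R3 ← R3 + R2: [0, 0, -3, -4, -4, -5]
R4 ← R4 − (3/2)·R2: [0, 0, 3/2, 2, 2, 5/2]
R4 ← R4 + (1/2)·R3: [0, 0, 0, 0, 0, 0]
Echelon form has 3 nonzero rows, so rank(B) = 3.
The column space has dimension equal to the rank: 3.

3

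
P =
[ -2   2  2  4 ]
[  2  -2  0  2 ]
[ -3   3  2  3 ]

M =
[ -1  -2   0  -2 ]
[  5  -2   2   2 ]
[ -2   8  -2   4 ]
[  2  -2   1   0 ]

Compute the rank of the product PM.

First compute PM:
[[ 16,   8,   4,  16],
 [ -8,  -4,  -2,  -8],
 [ 20,  10,   5,  20]]
Now row reduce the product.
R2 ← R2 + (1/2)·R1: [0, 0, 0, 0]
R3 ← R3 − (5/4)·R1: [0, 0, 0, 0]
1 nonzero row, so rank(PM) = 1.

1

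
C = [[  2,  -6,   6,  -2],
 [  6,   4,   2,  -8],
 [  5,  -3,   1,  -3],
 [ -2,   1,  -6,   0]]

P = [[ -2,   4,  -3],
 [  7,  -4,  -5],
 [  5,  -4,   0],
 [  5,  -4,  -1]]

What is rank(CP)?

3

First compute CP:
[[-26,  16,  26],
 [-14,  32, -30],
 [-41,  40,   3],
 [-19,  12,   1]]
Now row reduce the product.
R2 ← R2 − (7/13)·R1: [0, 304/13, -44]
R3 ← R3 − (41/26)·R1: [0, 192/13, -38]
R4 ← R4 − (19/26)·R1: [0, 4/13, -18]
R3 ← R3 − (12/19)·R2: [0, 0, -194/19]
R4 ← R4 − (1/76)·R2: [0, 0, -331/19]
R4 ← R4 − (331/194)·R3: [0, 0, 0]
3 nonzero rows, so rank(CP) = 3.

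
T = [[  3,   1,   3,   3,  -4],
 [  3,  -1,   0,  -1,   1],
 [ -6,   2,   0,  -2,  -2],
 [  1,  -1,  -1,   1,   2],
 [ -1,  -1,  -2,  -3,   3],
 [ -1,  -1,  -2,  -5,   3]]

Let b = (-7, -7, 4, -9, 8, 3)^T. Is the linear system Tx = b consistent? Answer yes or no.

no

Row reduce the augmented matrix [T | b].
R2 ← R2 − R1: [0, -2, -3, -4, 5, 0]
R3 ← R3 + (2)·R1: [0, 4, 6, 4, -10, -10]
R4 ← R4 − (1/3)·R1: [0, -4/3, -2, 0, 10/3, -20/3]
R5 ← R5 + (1/3)·R1: [0, -2/3, -1, -2, 5/3, 17/3]
R6 ← R6 + (1/3)·R1: [0, -2/3, -1, -4, 5/3, 2/3]
R3 ← R3 + (2)·R2: [0, 0, 0, -4, 0, -10]
R4 ← R4 − (2/3)·R2: [0, 0, 0, 8/3, 0, -20/3]
R5 ← R5 − (1/3)·R2: [0, 0, 0, -2/3, 0, 17/3]
R6 ← R6 − (1/3)·R2: [0, 0, 0, -8/3, 0, 2/3]
R4 ← R4 + (2/3)·R3: [0, 0, 0, 0, 0, -40/3]
R5 ← R5 − (1/6)·R3: [0, 0, 0, 0, 0, 22/3]
R6 ← R6 − (2/3)·R3: [0, 0, 0, 0, 0, 22/3]
R5 ← R5 + (11/20)·R4: [0, 0, 0, 0, 0, 0]
R6 ← R6 + (11/20)·R4: [0, 0, 0, 0, 0, 0]
The echelon form has 4 nonzero rows; the last pivot sits in the augmented column, so rank(T) = 3 but rank([T|b]) = 4.
Since the ranks differ, the system is inconsistent.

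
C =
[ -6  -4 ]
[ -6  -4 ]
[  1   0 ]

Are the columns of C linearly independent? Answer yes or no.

Row reduce C to echelon form.
R2 ← R2 − R1: [0, 0]
R3 ← R3 + (1/6)·R1: [0, -2/3]
Swap R2 ↔ R3
2 pivots among 2 columns.
Every column is a pivot column, so the columns are linearly independent.

yes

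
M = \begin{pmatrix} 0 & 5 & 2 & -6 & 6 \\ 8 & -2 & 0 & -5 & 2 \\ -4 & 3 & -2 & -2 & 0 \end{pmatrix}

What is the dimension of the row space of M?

Row reduce to echelon form.
Swap R1 ↔ R2
R3 ← R3 + (1/2)·R1: [0, 2, -2, -9/2, 1]
R3 ← R3 − (2/5)·R2: [0, 0, -14/5, -21/10, -7/5]
Echelon form has 3 nonzero rows, so rank(M) = 3.
The row space has dimension equal to the rank: 3.

3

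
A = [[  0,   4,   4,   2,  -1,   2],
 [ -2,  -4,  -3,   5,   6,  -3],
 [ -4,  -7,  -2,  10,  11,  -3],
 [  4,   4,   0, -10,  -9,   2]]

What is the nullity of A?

2

Row reduce to echelon form.
Swap R1 ↔ R2
R3 ← R3 − (2)·R1: [0, 1, 4, 0, -1, 3]
R4 ← R4 + (2)·R1: [0, -4, -6, 0, 3, -4]
R3 ← R3 − (1/4)·R2: [0, 0, 3, -1/2, -3/4, 5/2]
R4 ← R4 + R2: [0, 0, -2, 2, 2, -2]
R4 ← R4 + (2/3)·R3: [0, 0, 0, 5/3, 3/2, -1/3]
4 nonzero rows, so rank(A) = 4.
A has 6 columns; by rank–nullity, nullity = 6 − 4 = 2.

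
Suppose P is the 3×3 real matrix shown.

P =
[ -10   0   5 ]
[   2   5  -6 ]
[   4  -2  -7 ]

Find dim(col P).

Row reduce to echelon form.
R2 ← R2 + (1/5)·R1: [0, 5, -5]
R3 ← R3 + (2/5)·R1: [0, -2, -5]
R3 ← R3 + (2/5)·R2: [0, 0, -7]
Echelon form has 3 nonzero rows, so rank(P) = 3.
The column space has dimension equal to the rank: 3.

3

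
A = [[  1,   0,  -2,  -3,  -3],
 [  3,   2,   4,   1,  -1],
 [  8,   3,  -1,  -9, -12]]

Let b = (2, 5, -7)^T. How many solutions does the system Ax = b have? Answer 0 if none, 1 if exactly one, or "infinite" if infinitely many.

0

Row reduce the augmented matrix [A | b].
R2 ← R2 − (3)·R1: [0, 2, 10, 10, 8, -1]
R3 ← R3 − (8)·R1: [0, 3, 15, 15, 12, -23]
R3 ← R3 − (3/2)·R2: [0, 0, 0, 0, 0, -43/2]
The echelon form has 3 nonzero rows; the last pivot sits in the augmented column, so rank(A) = 2 but rank([A|b]) = 3.
Since the ranks differ, the system is inconsistent.
It has no solutions.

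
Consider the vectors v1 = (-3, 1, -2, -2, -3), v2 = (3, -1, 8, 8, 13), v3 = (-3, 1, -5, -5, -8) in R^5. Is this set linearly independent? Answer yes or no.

Form the matrix with these vectors as rows and row reduce.
R2 ← R2 + R1: [0, 0, 6, 6, 10]
R3 ← R3 − R1: [0, 0, -3, -3, -5]
R3 ← R3 + (1/2)·R2: [0, 0, 0, 0, 0]
2 nonzero rows, so the 3 vectors span a space of dimension 2.
Since 2 < 3, the vectors are linearly dependent.

no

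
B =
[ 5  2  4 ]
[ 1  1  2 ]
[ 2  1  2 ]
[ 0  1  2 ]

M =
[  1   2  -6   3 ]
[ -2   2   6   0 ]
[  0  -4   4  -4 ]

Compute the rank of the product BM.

2

First compute BM:
[[  1,  -2,  -2,  -1],
 [ -1,  -4,   8,  -5],
 [  0,  -2,   2,  -2],
 [ -2,  -6,  14,  -8]]
Now row reduce the product.
R2 ← R2 + R1: [0, -6, 6, -6]
R4 ← R4 + (2)·R1: [0, -10, 10, -10]
R3 ← R3 − (1/3)·R2: [0, 0, 0, 0]
R4 ← R4 − (5/3)·R2: [0, 0, 0, 0]
2 nonzero rows, so rank(BM) = 2.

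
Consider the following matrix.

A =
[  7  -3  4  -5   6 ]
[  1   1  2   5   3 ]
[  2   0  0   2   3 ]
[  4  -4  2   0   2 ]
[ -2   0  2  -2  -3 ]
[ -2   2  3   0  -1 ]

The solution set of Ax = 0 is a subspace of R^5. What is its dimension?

Row reduce to echelon form.
R2 ← R2 − (1/7)·R1: [0, 10/7, 10/7, 40/7, 15/7]
R3 ← R3 − (2/7)·R1: [0, 6/7, -8/7, 24/7, 9/7]
R4 ← R4 − (4/7)·R1: [0, -16/7, -2/7, 20/7, -10/7]
R5 ← R5 + (2/7)·R1: [0, -6/7, 22/7, -24/7, -9/7]
R6 ← R6 + (2/7)·R1: [0, 8/7, 29/7, -10/7, 5/7]
R3 ← R3 − (3/5)·R2: [0, 0, -2, 0, 0]
R4 ← R4 + (8/5)·R2: [0, 0, 2, 12, 2]
R5 ← R5 + (3/5)·R2: [0, 0, 4, 0, 0]
R6 ← R6 − (4/5)·R2: [0, 0, 3, -6, -1]
R4 ← R4 + R3: [0, 0, 0, 12, 2]
R5 ← R5 + (2)·R3: [0, 0, 0, 0, 0]
R6 ← R6 + (3/2)·R3: [0, 0, 0, -6, -1]
R6 ← R6 + (1/2)·R4: [0, 0, 0, 0, 0]
4 nonzero rows, so rank(A) = 4.
A has 5 columns; by rank–nullity, nullity = 5 − 4 = 1.

1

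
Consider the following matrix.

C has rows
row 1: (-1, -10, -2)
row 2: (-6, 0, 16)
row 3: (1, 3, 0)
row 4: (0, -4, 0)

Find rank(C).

Row reduce to echelon form.
R2 ← R2 − (6)·R1: [0, 60, 28]
R3 ← R3 + R1: [0, -7, -2]
R3 ← R3 + (7/60)·R2: [0, 0, 19/15]
R4 ← R4 + (1/15)·R2: [0, 0, 28/15]
R4 ← R4 − (28/19)·R3: [0, 0, 0]
Echelon form has 3 nonzero rows, so rank(C) = 3.

3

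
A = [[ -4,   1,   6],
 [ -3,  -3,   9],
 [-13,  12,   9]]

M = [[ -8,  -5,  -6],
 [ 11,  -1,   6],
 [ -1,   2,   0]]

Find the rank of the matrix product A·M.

2

First compute AM:
[[ 37,  31,  30],
 [-18,  36,   0],
 [227,  71, 150]]
Now row reduce the product.
R2 ← R2 + (18/37)·R1: [0, 1890/37, 540/37]
R3 ← R3 − (227/37)·R1: [0, -4410/37, -1260/37]
R3 ← R3 + (7/3)·R2: [0, 0, 0]
2 nonzero rows, so rank(AM) = 2.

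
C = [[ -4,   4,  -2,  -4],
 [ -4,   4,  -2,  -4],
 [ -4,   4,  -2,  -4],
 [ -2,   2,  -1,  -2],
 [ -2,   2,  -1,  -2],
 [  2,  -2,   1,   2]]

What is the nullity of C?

Row reduce to echelon form.
R2 ← R2 − R1: [0, 0, 0, 0]
R3 ← R3 − R1: [0, 0, 0, 0]
R4 ← R4 − (1/2)·R1: [0, 0, 0, 0]
R5 ← R5 − (1/2)·R1: [0, 0, 0, 0]
R6 ← R6 + (1/2)·R1: [0, 0, 0, 0]
1 nonzero row, so rank(C) = 1.
C has 4 columns; by rank–nullity, nullity = 4 − 1 = 3.

3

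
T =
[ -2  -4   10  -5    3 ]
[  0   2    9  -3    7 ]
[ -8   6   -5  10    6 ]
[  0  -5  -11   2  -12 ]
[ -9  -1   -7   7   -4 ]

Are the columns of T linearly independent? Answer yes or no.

no

Row reduce T to echelon form.
R3 ← R3 − (4)·R1: [0, 22, -45, 30, -6]
R5 ← R5 − (9/2)·R1: [0, 17, -52, 59/2, -35/2]
R3 ← R3 − (11)·R2: [0, 0, -144, 63, -83]
R4 ← R4 + (5/2)·R2: [0, 0, 23/2, -11/2, 11/2]
R5 ← R5 − (17/2)·R2: [0, 0, -257/2, 55, -77]
R4 ← R4 + (23/288)·R3: [0, 0, 0, -15/32, -325/288]
R5 ← R5 − (257/288)·R3: [0, 0, 0, -39/32, -845/288]
R5 ← R5 − (13/5)·R4: [0, 0, 0, 0, 0]
4 pivots among 5 columns.
Only 4 < 5 pivot columns, so the columns are linearly dependent.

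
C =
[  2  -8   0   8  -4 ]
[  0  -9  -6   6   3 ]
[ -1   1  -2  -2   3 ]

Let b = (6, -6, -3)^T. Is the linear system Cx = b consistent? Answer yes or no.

no

Row reduce the augmented matrix [C | b].
R3 ← R3 + (1/2)·R1: [0, -3, -2, 2, 1, 0]
R3 ← R3 − (1/3)·R2: [0, 0, 0, 0, 0, 2]
The echelon form has 3 nonzero rows; the last pivot sits in the augmented column, so rank(C) = 2 but rank([C|b]) = 3.
Since the ranks differ, the system is inconsistent.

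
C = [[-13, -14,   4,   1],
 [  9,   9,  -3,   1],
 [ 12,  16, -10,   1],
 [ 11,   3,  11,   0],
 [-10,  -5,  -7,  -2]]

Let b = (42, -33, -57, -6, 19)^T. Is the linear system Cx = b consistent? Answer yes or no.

Row reduce the augmented matrix [C | b].
R2 ← R2 + (9/13)·R1: [0, -9/13, -3/13, 22/13, -51/13]
R3 ← R3 + (12/13)·R1: [0, 40/13, -82/13, 25/13, -237/13]
R4 ← R4 + (11/13)·R1: [0, -115/13, 187/13, 11/13, 384/13]
R5 ← R5 − (10/13)·R1: [0, 75/13, -131/13, -36/13, -173/13]
R3 ← R3 + (40/9)·R2: [0, 0, -22/3, 85/9, -107/3]
R4 ← R4 − (115/9)·R2: [0, 0, 52/3, -187/9, 239/3]
R5 ← R5 + (25/3)·R2: [0, 0, -12, 34/3, -46]
R4 ← R4 + (26/11)·R3: [0, 0, 0, 17/11, -51/11]
R5 ← R5 − (18/11)·R3: [0, 0, 0, -136/33, 136/11]
R5 ← R5 + (8/3)·R4: [0, 0, 0, 0, 0]
The echelon form has 4 nonzero rows, and every pivot lies in the first 4 columns, so rank(C) = rank([C|b]) = 4.
The system is consistent.

yes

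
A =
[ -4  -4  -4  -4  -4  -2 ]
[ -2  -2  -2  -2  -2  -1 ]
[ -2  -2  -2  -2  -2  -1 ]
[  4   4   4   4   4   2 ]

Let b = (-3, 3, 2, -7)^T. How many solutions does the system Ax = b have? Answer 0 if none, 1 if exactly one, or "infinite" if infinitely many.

0

Row reduce the augmented matrix [A | b].
R2 ← R2 − (1/2)·R1: [0, 0, 0, 0, 0, 0, 9/2]
R3 ← R3 − (1/2)·R1: [0, 0, 0, 0, 0, 0, 7/2]
R4 ← R4 + R1: [0, 0, 0, 0, 0, 0, -10]
R3 ← R3 − (7/9)·R2: [0, 0, 0, 0, 0, 0, 0]
R4 ← R4 + (20/9)·R2: [0, 0, 0, 0, 0, 0, 0]
The echelon form has 2 nonzero rows; the last pivot sits in the augmented column, so rank(A) = 1 but rank([A|b]) = 2.
Since the ranks differ, the system is inconsistent.
It has no solutions.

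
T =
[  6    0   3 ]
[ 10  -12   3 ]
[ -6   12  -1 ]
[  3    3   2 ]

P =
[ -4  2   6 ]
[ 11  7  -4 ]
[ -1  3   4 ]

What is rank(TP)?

First compute TP:
[[-27,  21,  48],
 [-175, -55, 120],
 [157,  69, -88],
 [ 19,  33,  14]]
Now row reduce the product.
R2 ← R2 − (175/27)·R1: [0, -1720/9, -1720/9]
R3 ← R3 + (157/27)·R1: [0, 1720/9, 1720/9]
R4 ← R4 + (19/27)·R1: [0, 430/9, 430/9]
R3 ← R3 + R2: [0, 0, 0]
R4 ← R4 + (1/4)·R2: [0, 0, 0]
2 nonzero rows, so rank(TP) = 2.

2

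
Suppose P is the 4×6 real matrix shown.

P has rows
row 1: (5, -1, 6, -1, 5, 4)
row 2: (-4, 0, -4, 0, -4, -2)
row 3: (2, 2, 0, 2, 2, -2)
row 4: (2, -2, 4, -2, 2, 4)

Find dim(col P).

2

Row reduce to echelon form.
R2 ← R2 + (4/5)·R1: [0, -4/5, 4/5, -4/5, 0, 6/5]
R3 ← R3 − (2/5)·R1: [0, 12/5, -12/5, 12/5, 0, -18/5]
R4 ← R4 − (2/5)·R1: [0, -8/5, 8/5, -8/5, 0, 12/5]
R3 ← R3 + (3)·R2: [0, 0, 0, 0, 0, 0]
R4 ← R4 − (2)·R2: [0, 0, 0, 0, 0, 0]
Echelon form has 2 nonzero rows, so rank(P) = 2.
The column space has dimension equal to the rank: 2.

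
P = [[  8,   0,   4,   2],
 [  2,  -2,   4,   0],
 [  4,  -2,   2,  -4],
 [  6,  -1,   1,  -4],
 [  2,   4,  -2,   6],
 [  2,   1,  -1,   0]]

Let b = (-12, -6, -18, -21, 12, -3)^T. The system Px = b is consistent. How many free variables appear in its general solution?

Row reduce the augmented matrix [P | b].
R2 ← R2 − (1/4)·R1: [0, -2, 3, -1/2, -3]
R3 ← R3 − (1/2)·R1: [0, -2, 0, -5, -12]
R4 ← R4 − (3/4)·R1: [0, -1, -2, -11/2, -12]
R5 ← R5 − (1/4)·R1: [0, 4, -3, 11/2, 15]
R6 ← R6 − (1/4)·R1: [0, 1, -2, -1/2, 0]
R3 ← R3 − R2: [0, 0, -3, -9/2, -9]
R4 ← R4 − (1/2)·R2: [0, 0, -7/2, -21/4, -21/2]
R5 ← R5 + (2)·R2: [0, 0, 3, 9/2, 9]
R6 ← R6 + (1/2)·R2: [0, 0, -1/2, -3/4, -3/2]
R4 ← R4 − (7/6)·R3: [0, 0, 0, 0, 0]
R5 ← R5 + R3: [0, 0, 0, 0, 0]
R6 ← R6 − (1/6)·R3: [0, 0, 0, 0, 0]
The echelon form has 3 nonzero rows, and every pivot lies in the first 4 columns, so rank(P) = rank([P|b]) = 3.
The system is consistent.
Free variables = (unknowns) − (rank) = 4 − 3 = 1.

1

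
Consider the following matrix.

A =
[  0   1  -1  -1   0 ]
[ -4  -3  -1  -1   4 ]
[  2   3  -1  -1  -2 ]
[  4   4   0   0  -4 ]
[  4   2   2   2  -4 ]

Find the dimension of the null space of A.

Row reduce to echelon form.
Swap R1 ↔ R2
R3 ← R3 + (1/2)·R1: [0, 3/2, -3/2, -3/2, 0]
R4 ← R4 + R1: [0, 1, -1, -1, 0]
R5 ← R5 + R1: [0, -1, 1, 1, 0]
R3 ← R3 − (3/2)·R2: [0, 0, 0, 0, 0]
R4 ← R4 − R2: [0, 0, 0, 0, 0]
R5 ← R5 + R2: [0, 0, 0, 0, 0]
2 nonzero rows, so rank(A) = 2.
A has 5 columns; by rank–nullity, nullity = 5 − 2 = 3.

3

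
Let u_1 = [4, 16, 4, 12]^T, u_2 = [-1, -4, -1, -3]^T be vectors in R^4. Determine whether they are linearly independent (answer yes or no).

Form the matrix with these vectors as rows and row reduce.
R2 ← R2 + (1/4)·R1: [0, 0, 0, 0]
1 nonzero row, so the 2 vectors span a space of dimension 1.
Since 1 < 2, the vectors are linearly dependent.

no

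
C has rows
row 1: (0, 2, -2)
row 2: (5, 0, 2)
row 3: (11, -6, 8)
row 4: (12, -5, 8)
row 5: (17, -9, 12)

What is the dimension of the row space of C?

3

Row reduce to echelon form.
Swap R1 ↔ R2
R3 ← R3 − (11/5)·R1: [0, -6, 18/5]
R4 ← R4 − (12/5)·R1: [0, -5, 16/5]
R5 ← R5 − (17/5)·R1: [0, -9, 26/5]
R3 ← R3 + (3)·R2: [0, 0, -12/5]
R4 ← R4 + (5/2)·R2: [0, 0, -9/5]
R5 ← R5 + (9/2)·R2: [0, 0, -19/5]
R4 ← R4 − (3/4)·R3: [0, 0, 0]
R5 ← R5 − (19/12)·R3: [0, 0, 0]
Echelon form has 3 nonzero rows, so rank(C) = 3.
The row space has dimension equal to the rank: 3.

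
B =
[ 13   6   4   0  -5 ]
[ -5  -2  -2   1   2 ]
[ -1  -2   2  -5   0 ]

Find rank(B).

Row reduce to echelon form.
R2 ← R2 + (5/13)·R1: [0, 4/13, -6/13, 1, 1/13]
R3 ← R3 + (1/13)·R1: [0, -20/13, 30/13, -5, -5/13]
R3 ← R3 + (5)·R2: [0, 0, 0, 0, 0]
Echelon form has 2 nonzero rows, so rank(B) = 2.

2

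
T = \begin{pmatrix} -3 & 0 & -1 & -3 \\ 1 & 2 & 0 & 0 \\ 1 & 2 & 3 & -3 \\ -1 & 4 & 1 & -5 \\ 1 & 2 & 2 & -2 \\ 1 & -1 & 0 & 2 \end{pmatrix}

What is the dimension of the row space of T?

3

Row reduce to echelon form.
R2 ← R2 + (1/3)·R1: [0, 2, -1/3, -1]
R3 ← R3 + (1/3)·R1: [0, 2, 8/3, -4]
R4 ← R4 − (1/3)·R1: [0, 4, 4/3, -4]
R5 ← R5 + (1/3)·R1: [0, 2, 5/3, -3]
R6 ← R6 + (1/3)·R1: [0, -1, -1/3, 1]
R3 ← R3 − R2: [0, 0, 3, -3]
R4 ← R4 − (2)·R2: [0, 0, 2, -2]
R5 ← R5 − R2: [0, 0, 2, -2]
R6 ← R6 + (1/2)·R2: [0, 0, -1/2, 1/2]
R4 ← R4 − (2/3)·R3: [0, 0, 0, 0]
R5 ← R5 − (2/3)·R3: [0, 0, 0, 0]
R6 ← R6 + (1/6)·R3: [0, 0, 0, 0]
Echelon form has 3 nonzero rows, so rank(T) = 3.
The row space has dimension equal to the rank: 3.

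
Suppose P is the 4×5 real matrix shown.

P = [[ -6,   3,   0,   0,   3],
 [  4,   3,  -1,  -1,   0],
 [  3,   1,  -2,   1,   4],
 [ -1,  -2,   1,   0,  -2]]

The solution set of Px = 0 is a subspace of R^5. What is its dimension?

2

Row reduce to echelon form.
R2 ← R2 + (2/3)·R1: [0, 5, -1, -1, 2]
R3 ← R3 + (1/2)·R1: [0, 5/2, -2, 1, 11/2]
R4 ← R4 − (1/6)·R1: [0, -5/2, 1, 0, -5/2]
R3 ← R3 − (1/2)·R2: [0, 0, -3/2, 3/2, 9/2]
R4 ← R4 + (1/2)·R2: [0, 0, 1/2, -1/2, -3/2]
R4 ← R4 + (1/3)·R3: [0, 0, 0, 0, 0]
3 nonzero rows, so rank(P) = 3.
P has 5 columns; by rank–nullity, nullity = 5 − 3 = 2.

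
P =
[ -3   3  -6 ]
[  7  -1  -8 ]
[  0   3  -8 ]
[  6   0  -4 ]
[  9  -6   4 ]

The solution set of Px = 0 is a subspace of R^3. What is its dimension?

Row reduce to echelon form.
R2 ← R2 + (7/3)·R1: [0, 6, -22]
R4 ← R4 + (2)·R1: [0, 6, -16]
R5 ← R5 + (3)·R1: [0, 3, -14]
R3 ← R3 − (1/2)·R2: [0, 0, 3]
R4 ← R4 − R2: [0, 0, 6]
R5 ← R5 − (1/2)·R2: [0, 0, -3]
R4 ← R4 − (2)·R3: [0, 0, 0]
R5 ← R5 + R3: [0, 0, 0]
3 nonzero rows, so rank(P) = 3.
P has 3 columns; by rank–nullity, nullity = 3 − 3 = 0.

0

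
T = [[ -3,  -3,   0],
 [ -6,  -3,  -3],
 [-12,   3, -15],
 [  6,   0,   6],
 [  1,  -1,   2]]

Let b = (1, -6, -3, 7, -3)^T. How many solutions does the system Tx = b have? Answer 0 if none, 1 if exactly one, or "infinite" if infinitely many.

Row reduce the augmented matrix [T | b].
R2 ← R2 − (2)·R1: [0, 3, -3, -8]
R3 ← R3 − (4)·R1: [0, 15, -15, -7]
R4 ← R4 + (2)·R1: [0, -6, 6, 9]
R5 ← R5 + (1/3)·R1: [0, -2, 2, -8/3]
R3 ← R3 − (5)·R2: [0, 0, 0, 33]
R4 ← R4 + (2)·R2: [0, 0, 0, -7]
R5 ← R5 + (2/3)·R2: [0, 0, 0, -8]
R4 ← R4 + (7/33)·R3: [0, 0, 0, 0]
R5 ← R5 + (8/33)·R3: [0, 0, 0, 0]
The echelon form has 3 nonzero rows; the last pivot sits in the augmented column, so rank(T) = 2 but rank([T|b]) = 3.
Since the ranks differ, the system is inconsistent.
It has no solutions.

0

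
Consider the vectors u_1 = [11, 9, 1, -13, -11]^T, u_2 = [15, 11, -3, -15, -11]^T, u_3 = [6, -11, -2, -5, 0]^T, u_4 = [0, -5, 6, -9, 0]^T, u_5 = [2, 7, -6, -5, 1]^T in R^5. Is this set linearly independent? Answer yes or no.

Form the matrix with these vectors as rows and row reduce.
R2 ← R2 − (15/11)·R1: [0, -14/11, -48/11, 30/11, 4]
R3 ← R3 − (6/11)·R1: [0, -175/11, -28/11, 23/11, 6]
R5 ← R5 − (2/11)·R1: [0, 59/11, -68/11, -29/11, 3]
R3 ← R3 − (25/2)·R2: [0, 0, 52, -32, -44]
R4 ← R4 − (55/14)·R2: [0, 0, 162/7, -138/7, -110/7]
R5 ← R5 + (59/14)·R2: [0, 0, -172/7, 62/7, 139/7]
R4 ← R4 − (81/182)·R3: [0, 0, 0, -498/91, 352/91]
R5 ← R5 + (43/91)·R3: [0, 0, 0, -570/91, -85/91]
R5 ← R5 − (95/83)·R4: [0, 0, 0, 0, -445/83]
5 nonzero rows, so the 5 vectors span a space of dimension 5.
Since 5 = 5, the vectors are linearly independent.

yes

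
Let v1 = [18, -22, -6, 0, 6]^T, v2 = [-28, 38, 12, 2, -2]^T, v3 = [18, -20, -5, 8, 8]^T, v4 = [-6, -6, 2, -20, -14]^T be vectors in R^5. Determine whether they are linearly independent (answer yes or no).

Form the matrix with these vectors as rows and row reduce.
R2 ← R2 + (14/9)·R1: [0, 34/9, 8/3, 2, 22/3]
R3 ← R3 − R1: [0, 2, 1, 8, 2]
R4 ← R4 + (1/3)·R1: [0, -40/3, 0, -20, -12]
R3 ← R3 − (9/17)·R2: [0, 0, -7/17, 118/17, -32/17]
R4 ← R4 + (60/17)·R2: [0, 0, 160/17, -220/17, 236/17]
R4 ← R4 + (160/7)·R3: [0, 0, 0, 1020/7, -204/7]
4 nonzero rows, so the 4 vectors span a space of dimension 4.
Since 4 = 4, the vectors are linearly independent.

yes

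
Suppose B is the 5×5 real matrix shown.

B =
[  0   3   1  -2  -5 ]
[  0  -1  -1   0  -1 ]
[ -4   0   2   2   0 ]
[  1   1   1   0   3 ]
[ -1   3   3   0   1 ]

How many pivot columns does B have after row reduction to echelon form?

Row reduce to echelon form.
Swap R1 ↔ R3
R4 ← R4 + (1/4)·R1: [0, 1, 3/2, 1/2, 3]
R5 ← R5 − (1/4)·R1: [0, 3, 5/2, -1/2, 1]
R3 ← R3 + (3)·R2: [0, 0, -2, -2, -8]
R4 ← R4 + R2: [0, 0, 1/2, 1/2, 2]
R5 ← R5 + (3)·R2: [0, 0, -1/2, -1/2, -2]
R4 ← R4 + (1/4)·R3: [0, 0, 0, 0, 0]
R5 ← R5 − (1/4)·R3: [0, 0, 0, 0, 0]
Echelon form has 3 nonzero rows, so rank(B) = 3.
Each nonzero row contributes one pivot column: 3 pivot columns.

3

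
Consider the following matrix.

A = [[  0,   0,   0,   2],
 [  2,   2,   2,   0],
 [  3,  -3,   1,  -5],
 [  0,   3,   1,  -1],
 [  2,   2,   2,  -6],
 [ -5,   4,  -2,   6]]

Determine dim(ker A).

Row reduce to echelon form.
Swap R1 ↔ R2
R3 ← R3 − (3/2)·R1: [0, -6, -2, -5]
R5 ← R5 − R1: [0, 0, 0, -6]
R6 ← R6 + (5/2)·R1: [0, 9, 3, 6]
Swap R2 ↔ R3
R4 ← R4 + (1/2)·R2: [0, 0, 0, -7/2]
R6 ← R6 + (3/2)·R2: [0, 0, 0, -3/2]
R4 ← R4 + (7/4)·R3: [0, 0, 0, 0]
R5 ← R5 + (3)·R3: [0, 0, 0, 0]
R6 ← R6 + (3/4)·R3: [0, 0, 0, 0]
3 nonzero rows, so rank(A) = 3.
A has 4 columns; by rank–nullity, nullity = 4 − 3 = 1.

1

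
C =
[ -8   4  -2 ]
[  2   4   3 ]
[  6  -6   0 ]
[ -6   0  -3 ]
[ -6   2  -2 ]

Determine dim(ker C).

Row reduce to echelon form.
R2 ← R2 + (1/4)·R1: [0, 5, 5/2]
R3 ← R3 + (3/4)·R1: [0, -3, -3/2]
R4 ← R4 − (3/4)·R1: [0, -3, -3/2]
R5 ← R5 − (3/4)·R1: [0, -1, -1/2]
R3 ← R3 + (3/5)·R2: [0, 0, 0]
R4 ← R4 + (3/5)·R2: [0, 0, 0]
R5 ← R5 + (1/5)·R2: [0, 0, 0]
2 nonzero rows, so rank(C) = 2.
C has 3 columns; by rank–nullity, nullity = 3 − 2 = 1.

1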